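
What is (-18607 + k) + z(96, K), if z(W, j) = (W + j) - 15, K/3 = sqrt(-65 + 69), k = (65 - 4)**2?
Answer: -14799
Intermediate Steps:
k = 3721 (k = 61**2 = 3721)
K = 6 (K = 3*sqrt(-65 + 69) = 3*sqrt(4) = 3*2 = 6)
z(W, j) = -15 + W + j
(-18607 + k) + z(96, K) = (-18607 + 3721) + (-15 + 96 + 6) = -14886 + 87 = -14799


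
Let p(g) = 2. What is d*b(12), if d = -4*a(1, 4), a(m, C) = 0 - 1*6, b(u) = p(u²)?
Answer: 48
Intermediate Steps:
b(u) = 2
a(m, C) = -6 (a(m, C) = 0 - 6 = -6)
d = 24 (d = -4*(-6) = 24)
d*b(12) = 24*2 = 48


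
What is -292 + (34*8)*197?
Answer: 53292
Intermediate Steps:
-292 + (34*8)*197 = -292 + 272*197 = -292 + 53584 = 53292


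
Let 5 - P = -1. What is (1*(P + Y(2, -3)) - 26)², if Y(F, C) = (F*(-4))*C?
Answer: 16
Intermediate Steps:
P = 6 (P = 5 - 1*(-1) = 5 + 1 = 6)
Y(F, C) = -4*C*F (Y(F, C) = (-4*F)*C = -4*C*F)
(1*(P + Y(2, -3)) - 26)² = (1*(6 - 4*(-3)*2) - 26)² = (1*(6 + 24) - 26)² = (1*30 - 26)² = (30 - 26)² = 4² = 16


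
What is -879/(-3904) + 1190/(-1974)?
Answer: -207901/550464 ≈ -0.37768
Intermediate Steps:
-879/(-3904) + 1190/(-1974) = -879*(-1/3904) + 1190*(-1/1974) = 879/3904 - 85/141 = -207901/550464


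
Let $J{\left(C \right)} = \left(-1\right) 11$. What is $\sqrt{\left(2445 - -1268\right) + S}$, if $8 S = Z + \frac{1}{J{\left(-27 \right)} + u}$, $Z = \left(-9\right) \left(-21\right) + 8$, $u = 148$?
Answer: $\frac{\sqrt{280606003}}{274} \approx 61.136$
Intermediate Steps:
$J{\left(C \right)} = -11$
$Z = 197$ ($Z = 189 + 8 = 197$)
$S = \frac{13495}{548}$ ($S = \frac{197 + \frac{1}{-11 + 148}}{8} = \frac{197 + \frac{1}{137}}{8} = \frac{1}{8} \cdot \frac{26990}{137} = \frac{13495}{548} \approx 24.626$)
$\sqrt{\left(2445 - -1268\right) + S} = \sqrt{\left(2445 - -1268\right) + \frac{13495}{548}} = \sqrt{\left(2445 + 1268\right) + \frac{13495}{548}} = \sqrt{3713 + \frac{13495}{548}} = \sqrt{\frac{2048219}{548}} = \frac{\sqrt{280606003}}{274}$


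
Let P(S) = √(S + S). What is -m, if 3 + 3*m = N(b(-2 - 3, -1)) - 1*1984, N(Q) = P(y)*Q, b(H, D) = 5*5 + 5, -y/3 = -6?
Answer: 1807/3 ≈ 602.33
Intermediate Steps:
y = 18 (y = -3*(-6) = 18)
b(H, D) = 30 (b(H, D) = 25 + 5 = 30)
P(S) = √2*√S (P(S) = √(2*S) = √2*√S)
N(Q) = 6*Q (N(Q) = (√2*√18)*Q = (√2*(3*√2))*Q = 6*Q)
m = -1807/3 (m = -1 + (6*30 - 1*1984)/3 = -1 + (180 - 1984)/3 = -1 + (⅓)*(-1804) = -1 - 1804/3 = -1807/3 ≈ -602.33)
-m = -1*(-1807/3) = 1807/3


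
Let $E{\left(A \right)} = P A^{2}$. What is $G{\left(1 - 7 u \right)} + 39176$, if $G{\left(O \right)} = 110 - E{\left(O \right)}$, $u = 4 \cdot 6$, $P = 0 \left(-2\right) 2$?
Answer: $39286$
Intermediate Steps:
$P = 0$ ($P = 0 \cdot 2 = 0$)
$u = 24$
$E{\left(A \right)} = 0$ ($E{\left(A \right)} = 0 A^{2} = 0$)
$G{\left(O \right)} = 110$ ($G{\left(O \right)} = 110 - 0 = 110 + 0 = 110$)
$G{\left(1 - 7 u \right)} + 39176 = 110 + 39176 = 39286$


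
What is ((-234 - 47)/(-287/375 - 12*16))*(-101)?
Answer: -10642875/72287 ≈ -147.23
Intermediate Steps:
((-234 - 47)/(-287/375 - 12*16))*(-101) = -281/(-287*1/375 - 192)*(-101) = -281/(-287/375 - 192)*(-101) = -281/(-72287/375)*(-101) = -281*(-375/72287)*(-101) = (105375/72287)*(-101) = -10642875/72287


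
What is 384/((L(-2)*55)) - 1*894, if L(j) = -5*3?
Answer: -245978/275 ≈ -894.47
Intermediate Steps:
L(j) = -15
384/((L(-2)*55)) - 1*894 = 384/((-15*55)) - 1*894 = 384/(-825) - 894 = 384*(-1/825) - 894 = -128/275 - 894 = -245978/275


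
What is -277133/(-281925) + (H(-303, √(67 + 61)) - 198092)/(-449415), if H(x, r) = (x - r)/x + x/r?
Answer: 4008767386/2815584975 + 91681*√2/2178763920 ≈ 1.4238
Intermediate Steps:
H(x, r) = x/r + (x - r)/x (H(x, r) = (x - r)/x + x/r = x/r + (x - r)/x)
-277133/(-281925) + (H(-303, √(67 + 61)) - 198092)/(-449415) = -277133/(-281925) + ((1 - 303/√(67 + 61) - 1*√(67 + 61)/(-303)) - 198092)/(-449415) = -277133*(-1/281925) + ((1 - 303*√2/16 - 1*√128*(-1/303)) - 198092)*(-1/449415) = 277133/281925 + ((1 - 303*√2/16 - 1*8*√2*(-1/303)) - 198092)*(-1/449415) = 277133/281925 + ((1 - 303*√2/16 + 8*√2/303) - 198092)*(-1/449415) = 277133/281925 + ((1 - 91681*√2/4848) - 198092)*(-1/449415) = 277133/281925 + (-198091 - 91681*√2/4848)*(-1/449415) = 277133/281925 + (198091/449415 + 91681*√2/2178763920) = 4008767386/2815584975 + 91681*√2/2178763920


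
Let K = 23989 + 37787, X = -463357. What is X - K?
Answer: -525133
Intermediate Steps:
K = 61776
X - K = -463357 - 1*61776 = -463357 - 61776 = -525133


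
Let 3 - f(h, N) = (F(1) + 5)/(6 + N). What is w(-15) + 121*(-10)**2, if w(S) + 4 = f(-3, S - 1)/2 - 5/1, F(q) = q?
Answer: 60464/5 ≈ 12093.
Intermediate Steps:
f(h, N) = 3 - 6/(6 + N) (f(h, N) = 3 - (1 + 5)/(6 + N) = 3 - 6/(6 + N))
w(S) = -9 + 3*(3 + S)/(2*(5 + S)) (w(S) = -4 + ((3*(4 + (S - 1))/(6 + (S - 1)))/2 - 5/1) = -4 + ((3*(4 + (-1 + S))/(6 + (-1 + S)))*(1/2) - 5*1) = -4 + ((3*(3 + S)/(5 + S))*(1/2) - 5) = -4 + (3*(3 + S)/(2*(5 + S)) - 5) = -4 + (-5 + 3*(3 + S)/(2*(5 + S))) = -9 + 3*(3 + S)/(2*(5 + S)))
w(-15) + 121*(-10)**2 = 3*(-27 - 5*(-15))/(2*(5 - 15)) + 121*(-10)**2 = (3/2)*(-27 + 75)/(-10) + 121*100 = (3/2)*(-1/10)*48 + 12100 = -36/5 + 12100 = 60464/5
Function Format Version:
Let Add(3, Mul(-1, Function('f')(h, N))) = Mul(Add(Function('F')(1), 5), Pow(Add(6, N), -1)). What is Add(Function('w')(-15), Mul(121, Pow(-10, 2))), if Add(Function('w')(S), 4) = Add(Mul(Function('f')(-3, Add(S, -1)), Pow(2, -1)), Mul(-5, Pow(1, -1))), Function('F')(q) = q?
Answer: Rational(60464, 5) ≈ 12093.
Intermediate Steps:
Function('f')(h, N) = Add(3, Mul(-6, Pow(Add(6, N), -1))) (Function('f')(h, N) = Add(3, Mul(-1, Mul(Add(1, 5), Pow(Add(6, N), -1)))) = Add(3, Mul(-1, Mul(6, Pow(Add(6, N), -1)))) = Add(3, Mul(-6, Pow(Add(6, N), -1))))
Function('w')(S) = Add(-9, Mul(Rational(3, 2), Pow(Add(5, S), -1), Add(3, S))) (Function('w')(S) = Add(-4, Add(Mul(Mul(3, Pow(Add(6, Add(S, -1)), -1), Add(4, Add(S, -1))), Pow(2, -1)), Mul(-5, Pow(1, -1)))) = Add(-4, Add(Mul(Mul(3, Pow(Add(6, Add(-1, S)), -1), Add(4, Add(-1, S))), Rational(1, 2)), Mul(-5, 1))) = Add(-4, Add(Mul(Mul(3, Pow(Add(5, S), -1), Add(3, S)), Rational(1, 2)), -5)) = Add(-4, Add(Mul(Rational(3, 2), Pow(Add(5, S), -1), Add(3, S)), -5)) = Add(-4, Add(-5, Mul(Rational(3, 2), Pow(Add(5, S), -1), Add(3, S)))) = Add(-9, Mul(Rational(3, 2), Pow(Add(5, S), -1), Add(3, S))))
Add(Function('w')(-15), Mul(121, Pow(-10, 2))) = Add(Mul(Rational(3, 2), Pow(Add(5, -15), -1), Add(-27, Mul(-5, -15))), Mul(121, Pow(-10, 2))) = Add(Mul(Rational(3, 2), Pow(-10, -1), Add(-27, 75)), Mul(121, 100)) = Add(Mul(Rational(3, 2), Rational(-1, 10), 48), 12100) = Add(Rational(-36, 5), 12100) = Rational(60464, 5)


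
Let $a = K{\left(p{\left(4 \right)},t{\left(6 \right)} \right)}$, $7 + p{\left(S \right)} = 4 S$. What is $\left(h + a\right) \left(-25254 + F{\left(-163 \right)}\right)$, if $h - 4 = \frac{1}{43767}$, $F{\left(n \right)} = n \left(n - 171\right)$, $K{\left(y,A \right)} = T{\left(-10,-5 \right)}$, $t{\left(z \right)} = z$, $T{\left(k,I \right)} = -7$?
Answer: $- \frac{3832384400}{43767} \approx -87563.0$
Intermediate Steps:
$p{\left(S \right)} = -7 + 4 S$
$K{\left(y,A \right)} = -7$
$F{\left(n \right)} = n \left(-171 + n\right)$
$h = \frac{175069}{43767}$ ($h = 4 + \frac{1}{43767} = \frac{175069}{43767} \approx 4.0$)
$a = -7$
$\left(h + a\right) \left(-25254 + F{\left(-163 \right)}\right) = \left(\frac{175069}{43767} - 7\right) \left(-25254 - 163 \left(-171 - 163\right)\right) = - \frac{131300 \left(-25254 - -54442\right)}{43767} = - \frac{131300 \left(-25254 + 54442\right)}{43767} = \left(- \frac{131300}{43767}\right) 29188 = - \frac{3832384400}{43767}$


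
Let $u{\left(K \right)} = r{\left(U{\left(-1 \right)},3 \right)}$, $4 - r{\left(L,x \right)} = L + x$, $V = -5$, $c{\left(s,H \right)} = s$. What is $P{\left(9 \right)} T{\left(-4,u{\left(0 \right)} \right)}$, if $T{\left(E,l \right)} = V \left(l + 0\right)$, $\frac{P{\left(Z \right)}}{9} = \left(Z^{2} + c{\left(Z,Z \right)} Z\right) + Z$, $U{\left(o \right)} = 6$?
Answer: $38475$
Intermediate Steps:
$r{\left(L,x \right)} = 4 - L - x$ ($r{\left(L,x \right)} = 4 - \left(L + x\right) = 4 - L - x$)
$u{\left(K \right)} = -5$ ($u{\left(K \right)} = 4 - 6 - 3 = -5$)
$P{\left(Z \right)} = 9 Z + 18 Z^{2}$ ($P{\left(Z \right)} = 9 \left(\left(Z^{2} + Z Z\right) + Z\right) = 9 \left(\left(Z^{2} + Z^{2}\right) + Z\right) = 9 \left(2 Z^{2} + Z\right) = 9 \left(Z + 2 Z^{2}\right) = 9 Z + 18 Z^{2}$)
$T{\left(E,l \right)} = - 5 l$ ($T{\left(E,l \right)} = - 5 \left(l + 0\right) = - 5 l$)
$P{\left(9 \right)} T{\left(-4,u{\left(0 \right)} \right)} = 9 \cdot 9 \left(1 + 2 \cdot 9\right) \left(\left(-5\right) \left(-5\right)\right) = 9 \cdot 9 \left(1 + 18\right) 25 = 9 \cdot 9 \cdot 19 \cdot 25 = 1539 \cdot 25 = 38475$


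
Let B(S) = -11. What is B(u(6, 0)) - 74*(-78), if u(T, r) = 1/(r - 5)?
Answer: 5761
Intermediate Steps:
u(T, r) = 1/(-5 + r)
B(u(6, 0)) - 74*(-78) = -11 - 74*(-78) = -11 + 5772 = 5761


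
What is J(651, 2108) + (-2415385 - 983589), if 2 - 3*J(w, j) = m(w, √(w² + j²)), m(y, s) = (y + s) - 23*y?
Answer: -10182598/3 - 31*√5065/3 ≈ -3.3949e+6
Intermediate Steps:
m(y, s) = s - 22*y (m(y, s) = (s + y) - 23*y = s - 22*y)
J(w, j) = ⅔ - √(j² + w²)/3 + 22*w/3 (J(w, j) = ⅔ - (√(w² + j²) - 22*w)/3 = ⅔ - (√(j² + w²) - 22*w)/3 = ⅔ + (-√(j² + w²)/3 + 22*w/3) = ⅔ - √(j² + w²)/3 + 22*w/3)
J(651, 2108) + (-2415385 - 983589) = (⅔ - √(2108² + 651²)/3 + (22/3)*651) + (-2415385 - 983589) = (⅔ - √(4443664 + 423801)/3 + 4774) - 3398974 = (⅔ - 31*√5065/3 + 4774) - 3398974 = (14324/3 - 31*√5065/3) - 3398974 = -10182598/3 - 31*√5065/3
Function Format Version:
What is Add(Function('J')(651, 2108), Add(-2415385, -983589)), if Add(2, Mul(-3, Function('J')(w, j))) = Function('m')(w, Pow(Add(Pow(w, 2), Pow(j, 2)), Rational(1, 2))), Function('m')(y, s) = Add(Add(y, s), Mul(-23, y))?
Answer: Add(Rational(-10182598, 3), Mul(Rational(-31, 3), Pow(5065, Rational(1, 2)))) ≈ -3.3949e+6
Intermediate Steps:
Function('m')(y, s) = Add(s, Mul(-22, y)) (Function('m')(y, s) = Add(Add(s, y), Mul(-23, y)) = Add(s, Mul(-22, y)))
Function('J')(w, j) = Add(Rational(2, 3), Mul(Rational(-1, 3), Pow(Add(Pow(j, 2), Pow(w, 2)), Rational(1, 2))), Mul(Rational(22, 3), w)) (Function('J')(w, j) = Add(Rational(2, 3), Mul(Rational(-1, 3), Add(Pow(Add(Pow(w, 2), Pow(j, 2)), Rational(1, 2)), Mul(-22, w)))) = Add(Rational(2, 3), Mul(Rational(-1, 3), Add(Pow(Add(Pow(j, 2), Pow(w, 2)), Rational(1, 2)), Mul(-22, w)))) = Add(Rational(2, 3), Add(Mul(Rational(-1, 3), Pow(Add(Pow(j, 2), Pow(w, 2)), Rational(1, 2))), Mul(Rational(22, 3), w))) = Add(Rational(2, 3), Mul(Rational(-1, 3), Pow(Add(Pow(j, 2), Pow(w, 2)), Rational(1, 2))), Mul(Rational(22, 3), w)))
Add(Function('J')(651, 2108), Add(-2415385, -983589)) = Add(Add(Rational(2, 3), Mul(Rational(-1, 3), Pow(Add(Pow(2108, 2), Pow(651, 2)), Rational(1, 2))), Mul(Rational(22, 3), 651)), Add(-2415385, -983589)) = Add(Add(Rational(2, 3), Mul(Rational(-1, 3), Pow(Add(4443664, 423801), Rational(1, 2))), 4774), -3398974) = Add(Add(Rational(2, 3), Mul(Rational(-1, 3), Pow(4867465, Rational(1, 2))), 4774), -3398974) = Add(Add(Rational(2, 3), Mul(Rational(-1, 3), Mul(31, Pow(5065, Rational(1, 2)))), 4774), -3398974) = Add(Add(Rational(2, 3), Mul(Rational(-31, 3), Pow(5065, Rational(1, 2))), 4774), -3398974) = Add(Add(Rational(14324, 3), Mul(Rational(-31, 3), Pow(5065, Rational(1, 2)))), -3398974) = Add(Rational(-10182598, 3), Mul(Rational(-31, 3), Pow(5065, Rational(1, 2))))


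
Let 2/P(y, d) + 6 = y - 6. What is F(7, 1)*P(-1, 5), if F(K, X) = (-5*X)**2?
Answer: -50/13 ≈ -3.8462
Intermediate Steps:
P(y, d) = 2/(-12 + y) (P(y, d) = 2/(-6 + (y - 6)) = 2/(-6 + (-6 + y)) = 2/(-12 + y))
F(K, X) = 25*X**2
F(7, 1)*P(-1, 5) = (25*1**2)*(2/(-12 - 1)) = (25*1)*(2/(-13)) = 25*(2*(-1/13)) = 25*(-2/13) = -50/13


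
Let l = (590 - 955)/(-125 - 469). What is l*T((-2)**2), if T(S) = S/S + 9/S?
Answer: 4745/2376 ≈ 1.9971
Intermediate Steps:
T(S) = 1 + 9/S
l = 365/594 (l = -365/(-594) = -365*(-1/594) = 365/594 ≈ 0.61448)
l*T((-2)**2) = 365*((9 + (-2)**2)/((-2)**2))/594 = 365*((9 + 4)/4)/594 = 365*((1/4)*13)/594 = (365/594)*(13/4) = 4745/2376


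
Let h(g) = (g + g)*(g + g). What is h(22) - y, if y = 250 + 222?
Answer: 1464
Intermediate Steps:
h(g) = 4*g² (h(g) = (2*g)*(2*g) = 4*g²)
y = 472
h(22) - y = 4*22² - 1*472 = 4*484 - 472 = 1936 - 472 = 1464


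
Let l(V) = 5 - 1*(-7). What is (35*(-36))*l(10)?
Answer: -15120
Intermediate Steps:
l(V) = 12 (l(V) = 5 + 7 = 12)
(35*(-36))*l(10) = (35*(-36))*12 = -1260*12 = -15120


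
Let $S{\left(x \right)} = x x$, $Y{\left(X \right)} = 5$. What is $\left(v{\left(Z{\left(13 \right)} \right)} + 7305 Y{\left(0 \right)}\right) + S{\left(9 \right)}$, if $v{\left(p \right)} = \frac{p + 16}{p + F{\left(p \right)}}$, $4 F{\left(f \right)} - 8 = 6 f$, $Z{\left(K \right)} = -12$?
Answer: $\frac{256241}{7} \approx 36606.0$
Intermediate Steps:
$F{\left(f \right)} = 2 + \frac{3 f}{2}$ ($F{\left(f \right)} = 2 + \frac{6 f}{4} = 2 + \frac{3 f}{2}$)
$v{\left(p \right)} = \frac{16 + p}{2 + \frac{5 p}{2}}$ ($v{\left(p \right)} = \frac{p + 16}{p + \left(2 + \frac{3 p}{2}\right)} = \frac{16 + p}{2 + \frac{5 p}{2}}$)
$S{\left(x \right)} = x^{2}$
$\left(v{\left(Z{\left(13 \right)} \right)} + 7305 Y{\left(0 \right)}\right) + S{\left(9 \right)} = \left(\frac{2 \left(16 - 12\right)}{4 + 5 \left(-12\right)} + 7305 \cdot 5\right) + 9^{2} = \left(2 \frac{1}{4 - 60} \cdot 4 + 36525\right) + 81 = \left(2 \frac{1}{-56} \cdot 4 + 36525\right) + 81 = \left(2 \left(- \frac{1}{56}\right) 4 + 36525\right) + 81 = \left(- \frac{1}{7} + 36525\right) + 81 = \frac{255674}{7} + 81 = \frac{256241}{7}$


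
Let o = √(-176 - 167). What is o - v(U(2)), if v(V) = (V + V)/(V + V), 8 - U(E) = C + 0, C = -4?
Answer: -1 + 7*I*√7 ≈ -1.0 + 18.52*I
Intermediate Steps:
U(E) = 12 (U(E) = 8 - (-4 + 0) = 8 - 1*(-4) = 8 + 4 = 12)
v(V) = 1 (v(V) = (2*V)/((2*V)) = (2*V)*(1/(2*V)) = 1)
o = 7*I*√7 (o = √(-343) = 7*I*√7 ≈ 18.52*I)
o - v(U(2)) = 7*I*√7 - 1*1 = 7*I*√7 - 1 = -1 + 7*I*√7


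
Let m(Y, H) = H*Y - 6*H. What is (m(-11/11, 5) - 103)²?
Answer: 19044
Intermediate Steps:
m(Y, H) = -6*H + H*Y
(m(-11/11, 5) - 103)² = (5*(-6 - 11/11) - 103)² = (5*(-6 - 11*1/11) - 103)² = (5*(-6 - 1) - 103)² = (5*(-7) - 103)² = (-35 - 103)² = (-138)² = 19044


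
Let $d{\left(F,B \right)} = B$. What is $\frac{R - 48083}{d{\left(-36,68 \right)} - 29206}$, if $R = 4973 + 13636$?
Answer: $\frac{14737}{14569} \approx 1.0115$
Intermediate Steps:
$R = 18609$
$\frac{R - 48083}{d{\left(-36,68 \right)} - 29206} = \frac{18609 - 48083}{68 - 29206} = - \frac{29474}{-29138} = \left(-29474\right) \left(- \frac{1}{29138}\right) = \frac{14737}{14569}$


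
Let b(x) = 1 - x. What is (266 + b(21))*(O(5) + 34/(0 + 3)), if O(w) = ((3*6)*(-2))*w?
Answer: -41492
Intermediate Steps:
O(w) = -36*w (O(w) = (18*(-2))*w = -36*w)
(266 + b(21))*(O(5) + 34/(0 + 3)) = (266 + (1 - 1*21))*(-36*5 + 34/(0 + 3)) = (266 + (1 - 21))*(-180 + 34/3) = (266 - 20)*(-180 + (⅓)*34) = 246*(-180 + 34/3) = 246*(-506/3) = -41492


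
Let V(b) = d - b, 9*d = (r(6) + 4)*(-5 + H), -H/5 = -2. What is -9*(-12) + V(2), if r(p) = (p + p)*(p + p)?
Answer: 1694/9 ≈ 188.22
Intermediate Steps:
r(p) = 4*p**2 (r(p) = (2*p)*(2*p) = 4*p**2)
H = 10 (H = -5*(-2) = 10)
d = 740/9 (d = ((4*6**2 + 4)*(-5 + 10))/9 = ((4*36 + 4)*5)/9 = ((144 + 4)*5)/9 = (148*5)/9 = (1/9)*740 = 740/9 ≈ 82.222)
V(b) = 740/9 - b
-9*(-12) + V(2) = -9*(-12) + (740/9 - 1*2) = 108 + (740/9 - 2) = 108 + 722/9 = 1694/9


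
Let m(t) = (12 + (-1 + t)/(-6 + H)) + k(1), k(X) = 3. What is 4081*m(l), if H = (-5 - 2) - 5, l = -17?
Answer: 65296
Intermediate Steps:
H = -12 (H = -7 - 5 = -12)
m(t) = 271/18 - t/18 (m(t) = (12 + (-1 + t)/(-6 - 12)) + 3 = (12 + (-1 + t)/(-18)) + 3 = (12 + (-1 + t)*(-1/18)) + 3 = (12 + (1/18 - t/18)) + 3 = (217/18 - t/18) + 3 = 271/18 - t/18)
4081*m(l) = 4081*(271/18 - 1/18*(-17)) = 4081*(271/18 + 17/18) = 4081*16 = 65296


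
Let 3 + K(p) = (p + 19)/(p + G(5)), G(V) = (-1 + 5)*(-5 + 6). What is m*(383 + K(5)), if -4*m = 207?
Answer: -19803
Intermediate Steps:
m = -207/4 (m = -¼*207 = -207/4 ≈ -51.750)
G(V) = 4 (G(V) = 4*1 = 4)
K(p) = -3 + (19 + p)/(4 + p) (K(p) = -3 + (p + 19)/(p + 4) = -3 + (19 + p)/(4 + p))
m*(383 + K(5)) = -207*(383 + (7 - 2*5)/(4 + 5))/4 = -207*(383 + (7 - 10)/9)/4 = -207*(383 + (⅑)*(-3))/4 = -207*(383 - ⅓)/4 = -207/4*1148/3 = -19803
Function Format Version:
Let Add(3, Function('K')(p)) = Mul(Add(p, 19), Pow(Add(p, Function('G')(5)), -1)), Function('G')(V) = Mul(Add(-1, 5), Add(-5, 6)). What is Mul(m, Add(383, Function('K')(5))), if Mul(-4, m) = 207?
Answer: -19803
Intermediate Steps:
m = Rational(-207, 4) (m = Mul(Rational(-1, 4), 207) = Rational(-207, 4) ≈ -51.750)
Function('G')(V) = 4 (Function('G')(V) = Mul(4, 1) = 4)
Function('K')(p) = Add(-3, Mul(Pow(Add(4, p), -1), Add(19, p))) (Function('K')(p) = Add(-3, Mul(Add(p, 19), Pow(Add(p, 4), -1))) = Add(-3, Mul(Add(19, p), Pow(Add(4, p), -1))) = Add(-3, Mul(Pow(Add(4, p), -1), Add(19, p))))
Mul(m, Add(383, Function('K')(5))) = Mul(Rational(-207, 4), Add(383, Mul(Pow(Add(4, 5), -1), Add(7, Mul(-2, 5))))) = Mul(Rational(-207, 4), Add(383, Mul(Pow(9, -1), Add(7, -10)))) = Mul(Rational(-207, 4), Add(383, Mul(Rational(1, 9), -3))) = Mul(Rational(-207, 4), Add(383, Rational(-1, 3))) = Mul(Rational(-207, 4), Rational(1148, 3)) = -19803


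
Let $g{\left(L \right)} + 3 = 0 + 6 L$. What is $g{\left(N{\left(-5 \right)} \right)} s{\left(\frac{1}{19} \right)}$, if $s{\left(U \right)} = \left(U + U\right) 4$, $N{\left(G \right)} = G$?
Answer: $- \frac{264}{19} \approx -13.895$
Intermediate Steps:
$s{\left(U \right)} = 8 U$ ($s{\left(U \right)} = 2 U 4 = 8 U$)
$g{\left(L \right)} = -3 + 6 L$ ($g{\left(L \right)} = -3 + \left(0 + 6 L\right) = -3 + 6 L$)
$g{\left(N{\left(-5 \right)} \right)} s{\left(\frac{1}{19} \right)} = \left(-3 + 6 \left(-5\right)\right) \frac{8}{19} = \left(-3 - 30\right) 8 \cdot \frac{1}{19} = \left(-33\right) \frac{8}{19} = - \frac{264}{19}$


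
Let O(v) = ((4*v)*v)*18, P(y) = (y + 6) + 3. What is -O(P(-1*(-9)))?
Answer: -23328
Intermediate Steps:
P(y) = 9 + y (P(y) = (6 + y) + 3 = 9 + y)
O(v) = 72*v² (O(v) = (4*v²)*18 = 72*v²)
-O(P(-1*(-9))) = -72*(9 - 1*(-9))² = -72*(9 + 9)² = -72*18² = -72*324 = -1*23328 = -23328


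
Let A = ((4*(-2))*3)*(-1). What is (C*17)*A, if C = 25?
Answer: 10200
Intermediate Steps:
A = 24 (A = -8*3*(-1) = -24*(-1) = 24)
(C*17)*A = (25*17)*24 = 425*24 = 10200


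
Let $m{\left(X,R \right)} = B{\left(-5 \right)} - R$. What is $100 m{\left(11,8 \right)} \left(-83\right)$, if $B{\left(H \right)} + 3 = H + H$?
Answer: $174300$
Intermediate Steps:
$B{\left(H \right)} = -3 + 2 H$ ($B{\left(H \right)} = -3 + \left(H + H\right) = -3 + 2 H$)
$m{\left(X,R \right)} = -13 - R$ ($m{\left(X,R \right)} = \left(-3 + 2 \left(-5\right)\right) - R = \left(-3 - 10\right) - R = -13 - R$)
$100 m{\left(11,8 \right)} \left(-83\right) = 100 \left(-13 - 8\right) \left(-83\right) = 100 \left(-21\right) \left(-83\right) = \left(-2100\right) \left(-83\right) = 174300$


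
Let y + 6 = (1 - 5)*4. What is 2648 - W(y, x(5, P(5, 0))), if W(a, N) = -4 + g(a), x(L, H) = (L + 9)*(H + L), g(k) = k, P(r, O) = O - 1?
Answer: 2674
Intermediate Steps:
P(r, O) = -1 + O
x(L, H) = (9 + L)*(H + L)
y = -22 (y = -6 + (1 - 5)*4 = -6 - 4*4 = -6 - 16 = -22)
W(a, N) = -4 + a
2648 - W(y, x(5, P(5, 0))) = 2648 - (-4 - 22) = 2648 - 1*(-26) = 2648 + 26 = 2674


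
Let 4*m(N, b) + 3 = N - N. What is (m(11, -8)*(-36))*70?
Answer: 1890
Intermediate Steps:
m(N, b) = -¾ (m(N, b) = -¾ + (N - N)/4 = -¾ + (¼)*0 = -¾ + 0 = -¾)
(m(11, -8)*(-36))*70 = -¾*(-36)*70 = 27*70 = 1890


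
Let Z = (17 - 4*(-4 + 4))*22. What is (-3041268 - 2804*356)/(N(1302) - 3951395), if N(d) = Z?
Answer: 4039492/3951021 ≈ 1.0224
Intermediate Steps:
Z = 374 (Z = (17 - 4*0)*22 = (17 + 0)*22 = 17*22 = 374)
N(d) = 374
(-3041268 - 2804*356)/(N(1302) - 3951395) = (-3041268 - 2804*356)/(374 - 3951395) = (-3041268 - 998224)/(-3951021) = -4039492*(-1/3951021) = 4039492/3951021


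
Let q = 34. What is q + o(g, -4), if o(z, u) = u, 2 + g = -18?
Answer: 30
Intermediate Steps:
g = -20 (g = -2 - 18 = -20)
q + o(g, -4) = 34 - 4 = 30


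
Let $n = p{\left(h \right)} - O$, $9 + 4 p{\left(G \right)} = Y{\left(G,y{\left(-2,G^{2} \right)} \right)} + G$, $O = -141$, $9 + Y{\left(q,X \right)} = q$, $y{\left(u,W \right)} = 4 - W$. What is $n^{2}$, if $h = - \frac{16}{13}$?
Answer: $\frac{12482089}{676} \approx 18465.0$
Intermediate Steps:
$Y{\left(q,X \right)} = -9 + q$
$h = - \frac{16}{13}$ ($h = \left(-16\right) \frac{1}{13} = - \frac{16}{13} \approx -1.2308$)
$p{\left(G \right)} = - \frac{9}{2} + \frac{G}{2}$ ($p{\left(G \right)} = - \frac{9}{4} + \frac{\left(-9 + G\right) + G}{4} = - \frac{9}{4} + \frac{-9 + 2 G}{4} = - \frac{9}{4} + \left(- \frac{9}{4} + \frac{G}{2}\right) = - \frac{9}{2} + \frac{G}{2}$)
$n = \frac{3533}{26}$ ($n = \left(- \frac{9}{2} + \frac{1}{2} \left(- \frac{16}{13}\right)\right) - -141 = \left(- \frac{9}{2} - \frac{8}{13}\right) + 141 = - \frac{133}{26} + 141 = \frac{3533}{26} \approx 135.88$)
$n^{2} = \left(\frac{3533}{26}\right)^{2} = \frac{12482089}{676}$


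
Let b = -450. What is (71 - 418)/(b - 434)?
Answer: 347/884 ≈ 0.39253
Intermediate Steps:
(71 - 418)/(b - 434) = (71 - 418)/(-450 - 434) = -347/(-884) = -347*(-1/884) = 347/884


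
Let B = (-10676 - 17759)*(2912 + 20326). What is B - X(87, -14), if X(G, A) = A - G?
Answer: -660772429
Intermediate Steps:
B = -660772530 (B = -28435*23238 = -660772530)
B - X(87, -14) = -660772530 - (-14 - 1*87) = -660772530 - (-14 - 87) = -660772530 - 1*(-101) = -660772530 + 101 = -660772429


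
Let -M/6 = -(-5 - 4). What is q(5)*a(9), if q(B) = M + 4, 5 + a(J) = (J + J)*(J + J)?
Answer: -15950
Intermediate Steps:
a(J) = -5 + 4*J**2 (a(J) = -5 + (J + J)*(J + J) = -5 + (2*J)*(2*J) = -5 + 4*J**2)
M = -54 (M = -(-6)*(-5 - 4) = -(-6)*(-9) = -6*9 = -54)
q(B) = -50 (q(B) = -54 + 4 = -50)
q(5)*a(9) = -50*(-5 + 4*9**2) = -50*(-5 + 4*81) = -50*(-5 + 324) = -50*319 = -15950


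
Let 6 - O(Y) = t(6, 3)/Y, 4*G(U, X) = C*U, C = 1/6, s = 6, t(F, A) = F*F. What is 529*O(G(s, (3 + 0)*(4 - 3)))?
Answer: -73002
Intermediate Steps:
t(F, A) = F²
C = ⅙ (C = 1*(⅙) = ⅙ ≈ 0.16667)
G(U, X) = U/24 (G(U, X) = (U/6)/4 = U/24)
O(Y) = 6 - 36/Y (O(Y) = 6 - 6²/Y = 6 - 36/Y)
529*O(G(s, (3 + 0)*(4 - 3))) = 529*(6 - 36/((1/24)*6)) = 529*(6 - 36/¼) = 529*(6 - 36*4) = 529*(6 - 144) = 529*(-138) = -73002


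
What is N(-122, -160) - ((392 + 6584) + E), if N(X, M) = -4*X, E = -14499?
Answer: 8011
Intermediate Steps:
N(-122, -160) - ((392 + 6584) + E) = -4*(-122) - ((392 + 6584) - 14499) = 488 - (6976 - 14499) = 488 - 1*(-7523) = 488 + 7523 = 8011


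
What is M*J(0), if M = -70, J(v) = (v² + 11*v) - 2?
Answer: 140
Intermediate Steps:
J(v) = -2 + v² + 11*v
M*J(0) = -70*(-2 + 0² + 11*0) = -70*(-2 + 0 + 0) = -70*(-2) = 140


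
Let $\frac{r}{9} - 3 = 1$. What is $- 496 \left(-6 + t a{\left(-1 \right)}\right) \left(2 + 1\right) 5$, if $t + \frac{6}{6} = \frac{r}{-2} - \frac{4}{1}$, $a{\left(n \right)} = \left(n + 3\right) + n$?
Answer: $215760$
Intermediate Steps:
$a{\left(n \right)} = 3 + 2 n$ ($a{\left(n \right)} = \left(3 + n\right) + n = 3 + 2 n$)
$r = 36$ ($r = 27 + 9 \cdot 1 = 27 + 9 = 36$)
$t = -23$ ($t = -1 + \left(\frac{36}{-2} - \frac{4}{1}\right) = -1 + \left(36 \left(- \frac{1}{2}\right) - 4\right) = -1 - 22 = -23$)
$- 496 \left(-6 + t a{\left(-1 \right)}\right) \left(2 + 1\right) 5 = - 496 \left(-6 - 23 \left(3 + 2 \left(-1\right)\right)\right) \left(2 + 1\right) 5 = - 496 \left(-6 - 23 \left(3 - 2\right)\right) 3 \cdot 5 = - 496 \left(-6 - 23\right) 15 = - 496 \left(\left(-29\right) 15\right) = \left(-496\right) \left(-435\right) = 215760$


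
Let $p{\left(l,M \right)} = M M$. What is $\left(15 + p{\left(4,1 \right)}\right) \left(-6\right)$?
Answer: $-96$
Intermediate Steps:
$p{\left(l,M \right)} = M^{2}$
$\left(15 + p{\left(4,1 \right)}\right) \left(-6\right) = \left(15 + 1^{2}\right) \left(-6\right) = \left(15 + 1\right) \left(-6\right) = 16 \left(-6\right) = -96$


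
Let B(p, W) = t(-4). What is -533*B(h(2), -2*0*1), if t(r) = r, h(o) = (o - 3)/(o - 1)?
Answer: 2132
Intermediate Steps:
h(o) = (-3 + o)/(-1 + o)
B(p, W) = -4
-533*B(h(2), -2*0*1) = -533*(-4) = 2132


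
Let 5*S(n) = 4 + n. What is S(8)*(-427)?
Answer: -5124/5 ≈ -1024.8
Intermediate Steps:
S(n) = ⅘ + n/5 (S(n) = (4 + n)/5 = ⅘ + n/5)
S(8)*(-427) = (⅘ + (⅕)*8)*(-427) = (⅘ + 8/5)*(-427) = (12/5)*(-427) = -5124/5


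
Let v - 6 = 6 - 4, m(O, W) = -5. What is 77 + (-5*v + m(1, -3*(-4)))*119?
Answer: -5278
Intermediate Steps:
v = 8 (v = 6 + (6 - 4) = 6 + 2 = 8)
77 + (-5*v + m(1, -3*(-4)))*119 = 77 + (-5*8 - 5)*119 = 77 + (-40 - 5)*119 = 77 - 45*119 = 77 - 5355 = -5278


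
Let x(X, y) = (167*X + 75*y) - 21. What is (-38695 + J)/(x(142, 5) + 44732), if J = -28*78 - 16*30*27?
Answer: -53839/68800 ≈ -0.78254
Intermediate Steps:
x(X, y) = -21 + 75*y + 167*X (x(X, y) = (75*y + 167*X) - 21 = -21 + 75*y + 167*X)
J = -15144 (J = -2184 - 480*27 = -2184 - 1*12960 = -2184 - 12960 = -15144)
(-38695 + J)/(x(142, 5) + 44732) = (-38695 - 15144)/((-21 + 75*5 + 167*142) + 44732) = -53839/((-21 + 375 + 23714) + 44732) = -53839/(24068 + 44732) = -53839/68800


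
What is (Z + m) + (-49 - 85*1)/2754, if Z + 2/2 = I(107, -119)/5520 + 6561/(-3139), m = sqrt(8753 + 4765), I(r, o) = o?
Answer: -25135127239/7953221520 + 3*sqrt(1502) ≈ 113.11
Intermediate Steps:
m = 3*sqrt(1502) (m = sqrt(13518) = 3*sqrt(1502) ≈ 116.27)
Z = -53917541/17327280 (Z = -1 + (-119/5520 + 6561/(-3139)) = -1 + (-119*1/5520 + 6561*(-1/3139)) = -1 + (-119/5520 - 6561/3139) = -1 - 36590261/17327280 = -53917541/17327280 ≈ -3.1117)
(Z + m) + (-49 - 85*1)/2754 = (-53917541/17327280 + 3*sqrt(1502)) + (-49 - 85*1)/2754 = (-53917541/17327280 + 3*sqrt(1502)) + (-49 - 85)*(1/2754) = (-53917541/17327280 + 3*sqrt(1502)) - 134*1/2754 = (-53917541/17327280 + 3*sqrt(1502)) - 67/1377 = -25135127239/7953221520 + 3*sqrt(1502)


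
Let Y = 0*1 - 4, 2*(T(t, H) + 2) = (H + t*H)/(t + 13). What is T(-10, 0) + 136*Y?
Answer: -546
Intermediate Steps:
T(t, H) = -2 + (H + H*t)/(2*(13 + t)) (T(t, H) = -2 + ((H + t*H)/(t + 13))/2 = -2 + ((H + H*t)/(13 + t))/2 = -2 + (H + H*t)/(2*(13 + t)))
Y = -4 (Y = 0 - 4 = -4)
T(-10, 0) + 136*Y = (-52 + 0 - 4*(-10) + 0*(-10))/(2*(13 - 10)) + 136*(-4) = (1/2)*(-52 + 0 + 40 + 0)/3 - 544 = (1/2)*(1/3)*(-12) - 544 = -2 - 544 = -546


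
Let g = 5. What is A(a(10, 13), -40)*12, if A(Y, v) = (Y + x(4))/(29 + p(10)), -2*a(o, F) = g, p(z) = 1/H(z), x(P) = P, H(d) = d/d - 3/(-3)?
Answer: 36/59 ≈ 0.61017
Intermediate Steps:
H(d) = 2 (H(d) = 1 - 3*(-⅓) = 1 + 1 = 2)
p(z) = ½ (p(z) = 1/2 = ½)
a(o, F) = -5/2 (a(o, F) = -½*5 = -5/2)
A(Y, v) = 8/59 + 2*Y/59 (A(Y, v) = (Y + 4)/(29 + ½) = (4 + Y)/(59/2) = (4 + Y)*(2/59) = 8/59 + 2*Y/59)
A(a(10, 13), -40)*12 = (8/59 + (2/59)*(-5/2))*12 = (8/59 - 5/59)*12 = (3/59)*12 = 36/59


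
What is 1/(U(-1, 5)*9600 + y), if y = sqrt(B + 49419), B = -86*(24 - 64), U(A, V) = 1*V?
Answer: 48000/2303947141 - sqrt(52859)/2303947141 ≈ 2.0734e-5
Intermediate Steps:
U(A, V) = V
B = 3440 (B = -86*(-40) = 3440)
y = sqrt(52859) (y = sqrt(3440 + 49419) = sqrt(52859) ≈ 229.91)
1/(U(-1, 5)*9600 + y) = 1/(5*9600 + sqrt(52859)) = 1/(48000 + sqrt(52859))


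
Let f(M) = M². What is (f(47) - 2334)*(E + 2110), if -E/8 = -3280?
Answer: -3543750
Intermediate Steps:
E = 26240 (E = -8*(-3280) = 26240)
(f(47) - 2334)*(E + 2110) = (47² - 2334)*(26240 + 2110) = (2209 - 2334)*28350 = -125*28350 = -3543750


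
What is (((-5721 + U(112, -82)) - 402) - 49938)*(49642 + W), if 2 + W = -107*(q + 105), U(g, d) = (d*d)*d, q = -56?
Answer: -26968025313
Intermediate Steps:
U(g, d) = d³ (U(g, d) = d²*d = d³)
W = -5245 (W = -2 - 107*(-56 + 105) = -2 - 107*49 = -2 - 5243 = -5245)
(((-5721 + U(112, -82)) - 402) - 49938)*(49642 + W) = (((-5721 + (-82)³) - 402) - 49938)*(49642 - 5245) = (((-5721 - 551368) - 402) - 49938)*44397 = ((-557089 - 402) - 49938)*44397 = (-557491 - 49938)*44397 = -607429*44397 = -26968025313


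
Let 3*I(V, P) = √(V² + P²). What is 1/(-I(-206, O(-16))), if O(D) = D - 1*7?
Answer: -3*√42965/42965 ≈ -0.014473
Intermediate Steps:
O(D) = -7 + D (O(D) = D - 7 = -7 + D)
I(V, P) = √(P² + V²)/3 (I(V, P) = √(V² + P²)/3 = √(P² + V²)/3)
1/(-I(-206, O(-16))) = 1/(-√((-7 - 16)² + (-206)²)/3) = 1/(-√((-23)² + 42436)/3) = 1/(-√(529 + 42436)/3) = 1/(-√42965/3) = -3*√42965/42965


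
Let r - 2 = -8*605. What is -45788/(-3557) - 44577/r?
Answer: 380082733/17208766 ≈ 22.087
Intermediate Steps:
r = -4838 (r = 2 - 8*605 = 2 - 4840 = -4838)
-45788/(-3557) - 44577/r = -45788/(-3557) - 44577/(-4838) = -45788*(-1/3557) - 44577*(-1/4838) = 45788/3557 + 44577/4838 = 380082733/17208766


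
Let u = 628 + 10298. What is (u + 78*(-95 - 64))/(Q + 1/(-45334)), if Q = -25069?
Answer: 66912984/1136478047 ≈ 0.058877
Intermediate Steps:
u = 10926
(u + 78*(-95 - 64))/(Q + 1/(-45334)) = (10926 + 78*(-95 - 64))/(-25069 + 1/(-45334)) = (10926 + 78*(-159))/(-25069 - 1/45334) = (10926 - 12402)/(-1136478047/45334) = -1476*(-45334/1136478047) = 66912984/1136478047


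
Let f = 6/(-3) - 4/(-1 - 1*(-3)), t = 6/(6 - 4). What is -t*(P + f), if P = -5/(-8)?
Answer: 81/8 ≈ 10.125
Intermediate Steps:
P = 5/8 (P = -5*(-⅛) = 5/8 ≈ 0.62500)
t = 3 (t = 6/2 = 6*(½) = 3)
f = -4 (f = 6*(-⅓) - 4/(-1 + 3) = -2 - 4/2 = -2 - 4*½ = -2 - 2 = -4)
-t*(P + f) = -3*(5/8 - 4) = -3*(-27)/8 = -1*(-81/8) = 81/8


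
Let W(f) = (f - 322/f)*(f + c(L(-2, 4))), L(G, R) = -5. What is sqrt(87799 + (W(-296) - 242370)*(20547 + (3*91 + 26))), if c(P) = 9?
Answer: I*sqrt(18004847863118)/74 ≈ 57341.0*I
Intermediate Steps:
W(f) = (9 + f)*(f - 322/f) (W(f) = (f - 322/f)*(f + 9) = (f - 322/f)*(9 + f) = (9 + f)*(f - 322/f))
sqrt(87799 + (W(-296) - 242370)*(20547 + (3*91 + 26))) = sqrt(87799 + ((-322 + (-296)**2 - 2898/(-296) + 9*(-296)) - 242370)*(20547 + (3*91 + 26))) = sqrt(87799 + ((-322 + 87616 - 2898*(-1/296) - 2664) - 242370)*(20547 + (273 + 26))) = sqrt(87799 + ((-322 + 87616 + 1449/148 - 2664) - 242370)*(20547 + 299)) = sqrt(87799 + (12526689/148 - 242370)*20846) = sqrt(87799 - 23344071/148*20846) = sqrt(87799 - 243315252033/74) = sqrt(-243308754907/74) = I*sqrt(18004847863118)/74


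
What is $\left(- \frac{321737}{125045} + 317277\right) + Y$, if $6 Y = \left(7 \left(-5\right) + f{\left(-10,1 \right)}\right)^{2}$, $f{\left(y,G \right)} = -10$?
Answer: $\frac{79431566831}{250090} \approx 3.1761 \cdot 10^{5}$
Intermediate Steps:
$Y = \frac{675}{2}$ ($Y = \frac{\left(7 \left(-5\right) - 10\right)^{2}}{6} = \frac{\left(-35 - 10\right)^{2}}{6} = \frac{\left(-45\right)^{2}}{6} = \frac{1}{6} \cdot 2025 = \frac{675}{2} \approx 337.5$)
$\left(- \frac{321737}{125045} + 317277\right) + Y = \left(- \frac{321737}{125045} + 317277\right) + \frac{675}{2} = \frac{39673580728}{125045} + \frac{675}{2} = \frac{79431566831}{250090}$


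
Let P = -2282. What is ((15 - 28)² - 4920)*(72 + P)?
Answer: 10499710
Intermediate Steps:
((15 - 28)² - 4920)*(72 + P) = ((15 - 28)² - 4920)*(72 - 2282) = ((-13)² - 4920)*(-2210) = (169 - 4920)*(-2210) = -4751*(-2210) = 10499710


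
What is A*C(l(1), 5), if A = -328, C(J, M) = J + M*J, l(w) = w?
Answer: -1968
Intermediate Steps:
C(J, M) = J + J*M
A*C(l(1), 5) = -328*(1 + 5) = -328*6 = -1968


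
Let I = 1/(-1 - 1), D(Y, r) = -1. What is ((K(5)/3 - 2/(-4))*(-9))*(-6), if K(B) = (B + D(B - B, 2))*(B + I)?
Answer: 351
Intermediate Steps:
I = -1/2 (I = 1/(-2) = -1/2 ≈ -0.50000)
K(B) = (-1 + B)*(-1/2 + B) (K(B) = (B - 1)*(B - 1/2) = (-1 + B)*(-1/2 + B))
((K(5)/3 - 2/(-4))*(-9))*(-6) = (((1/2 + 5**2 - 3/2*5)/3 - 2/(-4))*(-9))*(-6) = (((1/2 + 25 - 15/2)*(1/3) - 2*(-1/4))*(-9))*(-6) = ((18*(1/3) + 1/2)*(-9))*(-6) = ((6 + 1/2)*(-9))*(-6) = ((13/2)*(-9))*(-6) = -117/2*(-6) = 351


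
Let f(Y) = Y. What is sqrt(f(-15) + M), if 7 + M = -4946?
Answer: 6*I*sqrt(138) ≈ 70.484*I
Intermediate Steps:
M = -4953 (M = -7 - 4946 = -4953)
sqrt(f(-15) + M) = sqrt(-15 - 4953) = sqrt(-4968) = 6*I*sqrt(138)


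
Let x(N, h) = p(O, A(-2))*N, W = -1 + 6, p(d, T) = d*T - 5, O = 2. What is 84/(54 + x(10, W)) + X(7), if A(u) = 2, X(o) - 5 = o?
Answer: 153/11 ≈ 13.909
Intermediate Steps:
X(o) = 5 + o
p(d, T) = -5 + T*d (p(d, T) = T*d - 5 = -5 + T*d)
W = 5
x(N, h) = -N (x(N, h) = (-5 + 2*2)*N = (-5 + 4)*N = -N)
84/(54 + x(10, W)) + X(7) = 84/(54 - 1*10) + (5 + 7) = 84/(54 - 10) + 12 = 84/44 + 12 = 84*(1/44) + 12 = 21/11 + 12 = 153/11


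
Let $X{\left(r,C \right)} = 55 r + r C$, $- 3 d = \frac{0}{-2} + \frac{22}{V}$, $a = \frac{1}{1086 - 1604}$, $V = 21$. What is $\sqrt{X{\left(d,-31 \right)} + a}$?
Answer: $\frac{i \sqrt{413142}}{222} \approx 2.8953 i$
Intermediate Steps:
$a = - \frac{1}{518}$ ($a = \frac{1}{-518} = - \frac{1}{518} \approx -0.0019305$)
$d = - \frac{22}{63}$ ($d = - \frac{\frac{0}{-2} + \frac{22}{21}}{3} = - \frac{0 \left(- \frac{1}{2}\right) + 22 \cdot \frac{1}{21}}{3} = - \frac{0 + \frac{22}{21}}{3} = \left(- \frac{1}{3}\right) \frac{22}{21} = - \frac{22}{63} \approx -0.34921$)
$X{\left(r,C \right)} = 55 r + C r$
$\sqrt{X{\left(d,-31 \right)} + a} = \sqrt{- \frac{22 \left(55 - 31\right)}{63} - \frac{1}{518}} = \sqrt{\left(- \frac{22}{63}\right) 24 - \frac{1}{518}} = \sqrt{- \frac{176}{21} - \frac{1}{518}} = \sqrt{- \frac{1861}{222}} = \frac{i \sqrt{413142}}{222}$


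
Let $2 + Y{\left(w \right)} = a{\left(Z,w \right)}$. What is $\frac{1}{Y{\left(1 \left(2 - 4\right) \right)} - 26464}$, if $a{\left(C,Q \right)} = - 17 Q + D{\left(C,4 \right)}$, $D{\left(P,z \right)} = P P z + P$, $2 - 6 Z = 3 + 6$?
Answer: $- \frac{18}{475699} \approx -3.7839 \cdot 10^{-5}$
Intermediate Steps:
$Z = - \frac{7}{6}$ ($Z = \frac{1}{3} - \frac{3 + 6}{6} = \frac{1}{3} - \frac{3}{2} = - \frac{7}{6} \approx -1.1667$)
$D{\left(P,z \right)} = P + z P^{2}$ ($D{\left(P,z \right)} = P^{2} z + P = z P^{2} + P = P + z P^{2}$)
$a{\left(C,Q \right)} = - 17 Q + C \left(1 + 4 C\right)$ ($a{\left(C,Q \right)} = - 17 Q + C \left(1 + C 4\right) = - 17 Q + C \left(1 + 4 C\right)$)
$Y{\left(w \right)} = \frac{41}{18} - 17 w$ ($Y{\left(w \right)} = -2 - \left(17 w + \frac{7 \left(1 + 4 \left(- \frac{7}{6}\right)\right)}{6}\right) = -2 - \left(17 w + \frac{7 \left(1 - \frac{14}{3}\right)}{6}\right) = -2 - \left(- \frac{77}{18} + 17 w\right) = \frac{41}{18} - 17 w$)
$\frac{1}{Y{\left(1 \left(2 - 4\right) \right)} - 26464} = \frac{1}{\left(\frac{41}{18} - 17 \cdot 1 \left(2 - 4\right)\right) - 26464} = \frac{1}{\left(\frac{41}{18} - 17 \cdot 1 \left(-2\right)\right) - 26464} = \frac{1}{\left(\frac{41}{18} - -34\right) - 26464} = \frac{1}{\left(\frac{41}{18} + 34\right) - 26464} = \frac{1}{\frac{653}{18} - 26464} = \frac{1}{- \frac{475699}{18}} = - \frac{18}{475699}$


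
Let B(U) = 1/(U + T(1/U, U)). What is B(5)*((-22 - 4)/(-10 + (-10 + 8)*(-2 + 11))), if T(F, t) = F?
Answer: 5/28 ≈ 0.17857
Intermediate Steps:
B(U) = 1/(U + 1/U)
B(5)*((-22 - 4)/(-10 + (-10 + 8)*(-2 + 11))) = (5/(1 + 5²))*((-22 - 4)/(-10 + (-10 + 8)*(-2 + 11))) = (5/(1 + 25))*(-26/(-10 - 2*9)) = (5/26)*(-26/(-10 - 18)) = (5*(1/26))*(-26/(-28)) = 5*(-26*(-1/28))/26 = (5/26)*(13/14) = 5/28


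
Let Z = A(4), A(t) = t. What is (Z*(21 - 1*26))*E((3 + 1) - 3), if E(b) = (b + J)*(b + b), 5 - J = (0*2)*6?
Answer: -240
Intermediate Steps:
J = 5 (J = 5 - 0*2*6 = 5 - 0*6 = 5 - 1*0 = 5 + 0 = 5)
Z = 4
E(b) = 2*b*(5 + b) (E(b) = (b + 5)*(b + b) = (5 + b)*(2*b) = 2*b*(5 + b))
(Z*(21 - 1*26))*E((3 + 1) - 3) = (4*(21 - 1*26))*(2*((3 + 1) - 3)*(5 + ((3 + 1) - 3))) = (4*(21 - 26))*(2*(4 - 3)*(5 + (4 - 3))) = (4*(-5))*(2*1*(5 + 1)) = -40*6 = -20*12 = -240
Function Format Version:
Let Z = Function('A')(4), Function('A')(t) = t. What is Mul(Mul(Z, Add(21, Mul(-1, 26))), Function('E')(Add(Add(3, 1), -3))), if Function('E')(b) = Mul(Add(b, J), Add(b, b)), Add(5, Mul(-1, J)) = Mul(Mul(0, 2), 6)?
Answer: -240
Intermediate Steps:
J = 5 (J = Add(5, Mul(-1, Mul(Mul(0, 2), 6))) = Add(5, Mul(-1, Mul(0, 6))) = Add(5, Mul(-1, 0)) = Add(5, 0) = 5)
Z = 4
Function('E')(b) = Mul(2, b, Add(5, b)) (Function('E')(b) = Mul(Add(b, 5), Add(b, b)) = Mul(Add(5, b), Mul(2, b)) = Mul(2, b, Add(5, b)))
Mul(Mul(Z, Add(21, Mul(-1, 26))), Function('E')(Add(Add(3, 1), -3))) = Mul(Mul(4, Add(21, Mul(-1, 26))), Mul(2, Add(Add(3, 1), -3), Add(5, Add(Add(3, 1), -3)))) = Mul(Mul(4, Add(21, -26)), Mul(2, Add(4, -3), Add(5, Add(4, -3)))) = Mul(Mul(4, -5), Mul(2, 1, Add(5, 1))) = Mul(-20, Mul(2, 1, 6)) = Mul(-20, 12) = -240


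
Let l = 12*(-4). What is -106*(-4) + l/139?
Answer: 58888/139 ≈ 423.65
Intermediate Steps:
l = -48
-106*(-4) + l/139 = -106*(-4) - 48/139 = 424 - 48*1/139 = 424 - 48/139 = 58888/139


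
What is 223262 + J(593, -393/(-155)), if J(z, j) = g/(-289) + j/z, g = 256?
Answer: 5930582208307/26563435 ≈ 2.2326e+5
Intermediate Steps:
J(z, j) = -256/289 + j/z (J(z, j) = 256/(-289) + j/z = 256*(-1/289) + j/z = -256/289 + j/z)
223262 + J(593, -393/(-155)) = 223262 + (-256/289 - 393/(-155)/593) = 223262 + (-256/289 - 393*(-1/155)*(1/593)) = 223262 + (-256/289 + (393/155)*(1/593)) = 223262 + (-256/289 + 393/91915) = 223262 - 23416663/26563435 = 5930582208307/26563435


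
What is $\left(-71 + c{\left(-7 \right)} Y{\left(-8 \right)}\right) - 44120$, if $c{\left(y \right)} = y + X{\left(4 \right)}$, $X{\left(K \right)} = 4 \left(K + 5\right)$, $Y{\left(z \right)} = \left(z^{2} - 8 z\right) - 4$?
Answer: $-40595$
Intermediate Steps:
$Y{\left(z \right)} = -4 + z^{2} - 8 z$
$X{\left(K \right)} = 20 + 4 K$ ($X{\left(K \right)} = 4 \left(5 + K\right) = 20 + 4 K$)
$c{\left(y \right)} = 36 + y$ ($c{\left(y \right)} = y + \left(20 + 4 \cdot 4\right) = y + \left(20 + 16\right) = y + 36 = 36 + y$)
$\left(-71 + c{\left(-7 \right)} Y{\left(-8 \right)}\right) - 44120 = \left(-71 + \left(36 - 7\right) \left(-4 + \left(-8\right)^{2} - -64\right)\right) - 44120 = \left(-71 + 29 \left(-4 + 64 + 64\right)\right) - 44120 = \left(-71 + 29 \cdot 124\right) - 44120 = \left(-71 + 3596\right) - 44120 = 3525 - 44120 = -40595$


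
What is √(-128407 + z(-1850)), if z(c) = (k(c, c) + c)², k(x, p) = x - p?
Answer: √3294093 ≈ 1815.0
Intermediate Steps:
z(c) = c² (z(c) = ((c - c) + c)² = (0 + c)² = c²)
√(-128407 + z(-1850)) = √(-128407 + (-1850)²) = √(-128407 + 3422500) = √3294093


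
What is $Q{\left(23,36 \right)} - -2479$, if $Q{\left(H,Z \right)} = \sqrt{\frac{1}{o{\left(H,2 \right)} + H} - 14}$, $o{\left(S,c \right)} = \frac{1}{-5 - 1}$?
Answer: $2479 + \frac{2 i \sqrt{65486}}{137} \approx 2479.0 + 3.7358 i$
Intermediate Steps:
$o{\left(S,c \right)} = - \frac{1}{6}$ ($o{\left(S,c \right)} = \frac{1}{-6} = - \frac{1}{6}$)
$Q{\left(H,Z \right)} = \sqrt{-14 + \frac{1}{- \frac{1}{6} + H}}$ ($Q{\left(H,Z \right)} = \sqrt{\frac{1}{- \frac{1}{6} + H} - 14} = \sqrt{-14 + \frac{1}{- \frac{1}{6} + H}}$)
$Q{\left(23,36 \right)} - -2479 = 2 \sqrt{\frac{5 - 483}{-1 + 6 \cdot 23}} - -2479 = 2 \sqrt{\frac{5 - 483}{-1 + 138}} + 2479 = 2 \sqrt{\frac{1}{137} \left(-478\right)} + 2479 = 2 \sqrt{- \frac{478}{137}} + 2479 = 2 \frac{i \sqrt{65486}}{137} + 2479 = \frac{2 i \sqrt{65486}}{137} + 2479 = 2479 + \frac{2 i \sqrt{65486}}{137}$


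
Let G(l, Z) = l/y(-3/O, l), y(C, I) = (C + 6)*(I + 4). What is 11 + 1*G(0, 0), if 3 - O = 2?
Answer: 11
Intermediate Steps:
O = 1 (O = 3 - 1*2 = 3 - 2 = 1)
y(C, I) = (4 + I)*(6 + C) (y(C, I) = (6 + C)*(4 + I) = (4 + I)*(6 + C))
G(l, Z) = l/(12 + 3*l) (G(l, Z) = l/(24 + 4*(-3/1) + 6*l + (-3/1)*l) = l/(24 + 4*(-3*1) + 6*l + (-3*1)*l) = l/(24 + 4*(-3) + 6*l - 3*l) = l/(24 - 12 + 6*l - 3*l) = l/(12 + 3*l))
11 + 1*G(0, 0) = 11 + 1*((⅓)*0/(4 + 0)) = 11 + 1*((⅓)*0/4) = 11 + 1*((⅓)*0*(¼)) = 11 + 1*0 = 11 + 0 = 11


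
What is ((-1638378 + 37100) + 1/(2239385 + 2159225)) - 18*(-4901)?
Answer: -6655360846599/4398610 ≈ -1.5131e+6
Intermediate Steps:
((-1638378 + 37100) + 1/(2239385 + 2159225)) - 18*(-4901) = (-1601278 + 1/4398610) + 88218 = -7043397423579/4398610 + 88218 = -6655360846599/4398610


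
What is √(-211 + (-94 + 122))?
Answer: I*√183 ≈ 13.528*I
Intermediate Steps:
√(-211 + (-94 + 122)) = √(-211 + 28) = √(-183) = I*√183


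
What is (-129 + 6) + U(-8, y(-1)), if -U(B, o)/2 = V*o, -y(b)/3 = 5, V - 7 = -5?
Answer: -63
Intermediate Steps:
V = 2 (V = 7 - 5 = 2)
y(b) = -15 (y(b) = -3*5 = -15)
U(B, o) = -4*o
(-129 + 6) + U(-8, y(-1)) = (-129 + 6) - 4*(-15) = -123 + 60 = -63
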